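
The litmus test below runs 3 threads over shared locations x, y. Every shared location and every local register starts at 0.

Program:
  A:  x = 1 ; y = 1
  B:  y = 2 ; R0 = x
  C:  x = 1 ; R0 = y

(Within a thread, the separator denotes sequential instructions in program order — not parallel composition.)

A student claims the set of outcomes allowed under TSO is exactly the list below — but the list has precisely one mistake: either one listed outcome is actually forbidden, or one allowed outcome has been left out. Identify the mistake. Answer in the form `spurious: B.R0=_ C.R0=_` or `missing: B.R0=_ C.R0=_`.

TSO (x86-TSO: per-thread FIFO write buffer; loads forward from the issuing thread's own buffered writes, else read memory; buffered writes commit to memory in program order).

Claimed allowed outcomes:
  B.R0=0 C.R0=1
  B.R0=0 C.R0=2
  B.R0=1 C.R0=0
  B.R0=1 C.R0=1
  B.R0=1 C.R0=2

outcome vector order: (B.R0,C.R0)
TSO (6): 0/0; 0/1; 0/2; 1/0; 1/1; 1/2
TSO∖claimed = {0/0}

missing: B.R0=0 C.R0=0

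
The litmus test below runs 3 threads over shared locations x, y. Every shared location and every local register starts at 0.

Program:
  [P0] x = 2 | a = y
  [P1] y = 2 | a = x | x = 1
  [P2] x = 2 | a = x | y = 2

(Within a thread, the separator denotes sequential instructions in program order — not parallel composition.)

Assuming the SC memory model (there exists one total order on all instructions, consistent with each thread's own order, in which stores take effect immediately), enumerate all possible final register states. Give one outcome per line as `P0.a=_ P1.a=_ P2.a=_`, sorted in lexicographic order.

P0.a=0 P1.a=2 P2.a=1
P0.a=0 P1.a=2 P2.a=2
P0.a=2 P1.a=0 P2.a=1
P0.a=2 P1.a=0 P2.a=2
P0.a=2 P1.a=2 P2.a=1
P0.a=2 P1.a=2 P2.a=2

outcome vector order: (P0.a,P1.a,P2.a)
|SC outcomes| = 6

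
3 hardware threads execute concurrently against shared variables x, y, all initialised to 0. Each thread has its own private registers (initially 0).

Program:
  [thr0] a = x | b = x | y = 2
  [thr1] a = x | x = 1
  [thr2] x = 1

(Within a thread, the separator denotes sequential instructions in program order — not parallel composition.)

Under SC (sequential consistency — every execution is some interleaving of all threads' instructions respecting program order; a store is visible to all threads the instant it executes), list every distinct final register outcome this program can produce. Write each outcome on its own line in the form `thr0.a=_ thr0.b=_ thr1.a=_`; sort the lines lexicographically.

thr0.a=0 thr0.b=0 thr1.a=0
thr0.a=0 thr0.b=0 thr1.a=1
thr0.a=0 thr0.b=1 thr1.a=0
thr0.a=0 thr0.b=1 thr1.a=1
thr0.a=1 thr0.b=1 thr1.a=0
thr0.a=1 thr0.b=1 thr1.a=1

outcome vector order: (thr0.a,thr0.b,thr1.a)
|SC outcomes| = 6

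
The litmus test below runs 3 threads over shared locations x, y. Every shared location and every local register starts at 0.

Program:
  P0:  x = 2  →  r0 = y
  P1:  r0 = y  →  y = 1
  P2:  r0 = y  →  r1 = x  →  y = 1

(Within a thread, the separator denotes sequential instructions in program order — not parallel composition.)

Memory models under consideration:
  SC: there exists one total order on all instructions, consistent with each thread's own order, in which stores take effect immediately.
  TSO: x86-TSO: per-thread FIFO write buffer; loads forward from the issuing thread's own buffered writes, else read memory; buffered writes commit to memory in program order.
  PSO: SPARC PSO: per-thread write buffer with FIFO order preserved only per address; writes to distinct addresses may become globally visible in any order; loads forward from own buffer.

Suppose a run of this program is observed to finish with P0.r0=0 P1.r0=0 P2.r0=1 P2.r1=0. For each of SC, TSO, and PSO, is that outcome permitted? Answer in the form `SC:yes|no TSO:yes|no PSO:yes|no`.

outcome vector order: (P0.r0,P1.r0,P2.r0,P2.r1)
under SC → 0/0/0/0; 0/0/0/2; 0/0/1/2; 0/1/0/0; 0/1/0/2; 1/0/0/0; 1/0/0/2; 1/0/1/0; 1/0/1/2; 1/1/0/0; 1/1/0/2
under TSO → 0/0/0/0; 0/0/0/2; 0/0/1/0; 0/0/1/2; 0/1/0/0; 0/1/0/2; 1/0/0/0; 1/0/0/2; 1/0/1/0; 1/0/1/2; 1/1/0/0; 1/1/0/2
under PSO → 0/0/0/0; 0/0/0/2; 0/0/1/0; 0/0/1/2; 0/1/0/0; 0/1/0/2; 1/0/0/0; 1/0/0/2; 1/0/1/0; 1/0/1/2; 1/1/0/0; 1/1/0/2
target 0/0/1/0 ∈ {TSO,PSO}

SC:no TSO:yes PSO:yes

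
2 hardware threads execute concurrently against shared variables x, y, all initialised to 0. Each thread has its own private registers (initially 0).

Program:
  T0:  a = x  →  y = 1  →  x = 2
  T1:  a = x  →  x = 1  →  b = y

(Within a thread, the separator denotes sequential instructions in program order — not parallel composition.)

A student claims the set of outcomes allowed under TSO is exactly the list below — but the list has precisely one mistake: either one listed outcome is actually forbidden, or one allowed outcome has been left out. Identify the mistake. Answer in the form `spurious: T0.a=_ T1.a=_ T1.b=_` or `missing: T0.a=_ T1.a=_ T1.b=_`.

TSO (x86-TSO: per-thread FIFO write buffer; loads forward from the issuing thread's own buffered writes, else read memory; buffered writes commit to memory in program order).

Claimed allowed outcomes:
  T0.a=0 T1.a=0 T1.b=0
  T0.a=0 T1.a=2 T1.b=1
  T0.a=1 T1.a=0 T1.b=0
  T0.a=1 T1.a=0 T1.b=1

missing: T0.a=0 T1.a=0 T1.b=1

outcome vector order: (T0.a,T1.a,T1.b)
[TSO] allowed = {0/0/0 0/0/1 0/2/1 1/0/0 1/0/1}
TSO∖claimed = {0/0/1}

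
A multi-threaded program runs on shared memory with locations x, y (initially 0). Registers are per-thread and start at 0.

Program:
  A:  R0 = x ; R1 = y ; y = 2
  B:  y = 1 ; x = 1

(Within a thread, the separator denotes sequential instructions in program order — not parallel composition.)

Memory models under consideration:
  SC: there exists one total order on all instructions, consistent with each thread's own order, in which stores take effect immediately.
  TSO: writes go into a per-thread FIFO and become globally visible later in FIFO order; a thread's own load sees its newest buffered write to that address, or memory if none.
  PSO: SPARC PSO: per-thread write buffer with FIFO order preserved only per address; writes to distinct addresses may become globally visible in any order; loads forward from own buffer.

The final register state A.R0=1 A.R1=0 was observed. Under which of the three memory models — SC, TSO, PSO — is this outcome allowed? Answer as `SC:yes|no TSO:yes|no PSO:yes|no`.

SC:no TSO:no PSO:yes

outcome vector order: (A.R0,A.R1)
SC: 3 outcomes — {(0,0), (0,1), (1,1)}
TSO: 3 outcomes — {(0,0), (0,1), (1,1)}
PSO: 4 outcomes — {(0,0), (0,1), (1,0), (1,1)}
target (1,0) ∈ {PSO}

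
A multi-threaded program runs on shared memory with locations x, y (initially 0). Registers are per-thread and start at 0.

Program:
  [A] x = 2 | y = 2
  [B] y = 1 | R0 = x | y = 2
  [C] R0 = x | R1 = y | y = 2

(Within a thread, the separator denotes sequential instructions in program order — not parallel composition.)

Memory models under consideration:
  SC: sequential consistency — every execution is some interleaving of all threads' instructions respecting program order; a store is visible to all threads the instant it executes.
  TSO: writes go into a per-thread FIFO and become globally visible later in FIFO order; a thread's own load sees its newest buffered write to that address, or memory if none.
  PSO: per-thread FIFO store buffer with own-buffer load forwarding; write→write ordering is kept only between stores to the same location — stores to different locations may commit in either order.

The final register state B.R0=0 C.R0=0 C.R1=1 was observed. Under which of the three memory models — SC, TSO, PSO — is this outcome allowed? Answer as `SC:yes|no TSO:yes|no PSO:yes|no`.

SC:yes TSO:yes PSO:yes

outcome vector order: (B.R0,C.R0,C.R1)
SC: 11 outcomes — {0/0/0; 0/0/1; 0/0/2; 0/2/1; 0/2/2; 2/0/0; 2/0/1; 2/0/2; 2/2/0; 2/2/1; 2/2/2}
TSO: 12 outcomes — {0/0/0; 0/0/1; 0/0/2; 0/2/0; 0/2/1; 0/2/2; 2/0/0; 2/0/1; 2/0/2; 2/2/0; 2/2/1; 2/2/2}
PSO: 12 outcomes — {0/0/0; 0/0/1; 0/0/2; 0/2/0; 0/2/1; 0/2/2; 2/0/0; 2/0/1; 2/0/2; 2/2/0; 2/2/1; 2/2/2}
target 0/0/1 ∈ {SC,TSO,PSO}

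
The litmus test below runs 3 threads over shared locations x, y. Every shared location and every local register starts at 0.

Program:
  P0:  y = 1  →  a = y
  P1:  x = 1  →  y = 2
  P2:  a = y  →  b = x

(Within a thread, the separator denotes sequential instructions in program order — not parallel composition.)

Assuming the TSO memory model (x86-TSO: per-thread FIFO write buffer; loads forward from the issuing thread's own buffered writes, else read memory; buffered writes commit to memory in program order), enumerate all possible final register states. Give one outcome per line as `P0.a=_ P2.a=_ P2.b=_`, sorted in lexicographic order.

outcome vector order: (P0.a,P2.a,P2.b)
|TSO outcomes| = 10

P0.a=1 P2.a=0 P2.b=0
P0.a=1 P2.a=0 P2.b=1
P0.a=1 P2.a=1 P2.b=0
P0.a=1 P2.a=1 P2.b=1
P0.a=1 P2.a=2 P2.b=1
P0.a=2 P2.a=0 P2.b=0
P0.a=2 P2.a=0 P2.b=1
P0.a=2 P2.a=1 P2.b=0
P0.a=2 P2.a=1 P2.b=1
P0.a=2 P2.a=2 P2.b=1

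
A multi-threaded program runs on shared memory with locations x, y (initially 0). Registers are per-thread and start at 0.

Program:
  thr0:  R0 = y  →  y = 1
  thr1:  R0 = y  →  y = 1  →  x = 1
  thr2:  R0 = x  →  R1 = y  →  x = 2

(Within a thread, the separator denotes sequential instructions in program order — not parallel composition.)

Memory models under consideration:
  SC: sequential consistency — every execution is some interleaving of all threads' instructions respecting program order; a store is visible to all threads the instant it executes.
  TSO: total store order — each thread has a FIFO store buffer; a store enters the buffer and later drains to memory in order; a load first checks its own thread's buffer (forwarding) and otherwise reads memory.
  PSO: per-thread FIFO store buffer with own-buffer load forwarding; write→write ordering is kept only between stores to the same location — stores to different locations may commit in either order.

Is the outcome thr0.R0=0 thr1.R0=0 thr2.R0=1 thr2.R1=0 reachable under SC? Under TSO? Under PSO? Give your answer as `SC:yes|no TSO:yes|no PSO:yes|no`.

SC:no TSO:no PSO:yes

outcome vector order: (thr0.R0,thr1.R0,thr2.R0,thr2.R1)
SC: 9 outcomes — {0/0/0/0, 0/0/0/1, 0/0/1/1, 0/1/0/0, 0/1/0/1, 0/1/1/1, 1/0/0/0, 1/0/0/1, 1/0/1/1}
TSO: 9 outcomes — {0/0/0/0, 0/0/0/1, 0/0/1/1, 0/1/0/0, 0/1/0/1, 0/1/1/1, 1/0/0/0, 1/0/0/1, 1/0/1/1}
PSO: 11 outcomes — {0/0/0/0, 0/0/0/1, 0/0/1/0, 0/0/1/1, 0/1/0/0, 0/1/0/1, 0/1/1/1, 1/0/0/0, 1/0/0/1, 1/0/1/0, 1/0/1/1}
target 0/0/1/0 ∈ {PSO}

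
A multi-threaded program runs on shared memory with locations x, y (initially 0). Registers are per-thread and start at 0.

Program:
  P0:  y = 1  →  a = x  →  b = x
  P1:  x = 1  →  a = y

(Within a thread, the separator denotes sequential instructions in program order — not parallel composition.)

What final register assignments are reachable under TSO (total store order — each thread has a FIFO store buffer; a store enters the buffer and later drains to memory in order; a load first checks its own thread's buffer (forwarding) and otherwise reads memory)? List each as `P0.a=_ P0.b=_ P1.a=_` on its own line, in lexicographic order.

outcome vector order: (P0.a,P0.b,P1.a)
|TSO outcomes| = 6

P0.a=0 P0.b=0 P1.a=0
P0.a=0 P0.b=0 P1.a=1
P0.a=0 P0.b=1 P1.a=0
P0.a=0 P0.b=1 P1.a=1
P0.a=1 P0.b=1 P1.a=0
P0.a=1 P0.b=1 P1.a=1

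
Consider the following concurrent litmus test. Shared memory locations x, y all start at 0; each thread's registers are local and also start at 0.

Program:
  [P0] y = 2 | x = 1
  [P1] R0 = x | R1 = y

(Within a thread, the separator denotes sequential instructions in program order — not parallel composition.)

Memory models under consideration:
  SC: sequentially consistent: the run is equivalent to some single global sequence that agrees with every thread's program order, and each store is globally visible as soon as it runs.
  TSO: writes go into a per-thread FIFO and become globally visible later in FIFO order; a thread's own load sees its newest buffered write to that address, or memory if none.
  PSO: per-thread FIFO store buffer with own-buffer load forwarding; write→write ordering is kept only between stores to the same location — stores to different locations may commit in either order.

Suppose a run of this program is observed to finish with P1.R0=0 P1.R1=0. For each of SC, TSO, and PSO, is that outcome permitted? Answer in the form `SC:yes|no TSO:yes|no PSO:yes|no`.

outcome vector order: (P1.R0,P1.R1)
SC (3): 00; 02; 12
TSO (3): 00; 02; 12
PSO (4): 00; 02; 10; 12
target 00 ∈ {SC,TSO,PSO}

SC:yes TSO:yes PSO:yes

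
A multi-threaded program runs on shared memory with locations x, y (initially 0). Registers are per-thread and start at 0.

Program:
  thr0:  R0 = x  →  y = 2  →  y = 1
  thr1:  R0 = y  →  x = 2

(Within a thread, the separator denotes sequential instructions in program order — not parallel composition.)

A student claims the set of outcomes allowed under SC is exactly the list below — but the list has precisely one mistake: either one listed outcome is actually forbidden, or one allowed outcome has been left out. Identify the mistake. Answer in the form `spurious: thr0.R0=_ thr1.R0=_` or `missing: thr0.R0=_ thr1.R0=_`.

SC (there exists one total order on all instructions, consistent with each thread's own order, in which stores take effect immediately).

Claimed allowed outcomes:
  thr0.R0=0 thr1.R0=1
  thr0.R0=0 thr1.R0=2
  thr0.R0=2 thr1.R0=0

outcome vector order: (thr0.R0,thr1.R0)
[SC] allowed = {<0 0>; <0 1>; <0 2>; <2 0>}
SC∖claimed = {<0 0>}

missing: thr0.R0=0 thr1.R0=0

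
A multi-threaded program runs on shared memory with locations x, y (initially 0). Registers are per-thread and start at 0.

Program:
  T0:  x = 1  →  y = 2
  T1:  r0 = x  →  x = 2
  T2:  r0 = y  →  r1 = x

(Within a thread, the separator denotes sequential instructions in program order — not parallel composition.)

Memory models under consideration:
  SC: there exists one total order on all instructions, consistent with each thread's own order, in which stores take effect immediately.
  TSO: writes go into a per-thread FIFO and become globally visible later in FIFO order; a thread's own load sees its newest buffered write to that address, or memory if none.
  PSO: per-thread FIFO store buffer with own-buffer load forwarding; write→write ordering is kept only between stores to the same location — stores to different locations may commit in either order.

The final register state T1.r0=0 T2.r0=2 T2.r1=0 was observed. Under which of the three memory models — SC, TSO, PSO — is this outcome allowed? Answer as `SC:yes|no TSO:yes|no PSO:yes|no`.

outcome vector order: (T1.r0,T2.r0,T2.r1)
SC: 10 outcomes — {000; 001; 002; 021; 022; 100; 101; 102; 121; 122}
TSO: 10 outcomes — {000; 001; 002; 021; 022; 100; 101; 102; 121; 122}
PSO: 12 outcomes — {000; 001; 002; 020; 021; 022; 100; 101; 102; 120; 121; 122}
target 020 ∈ {PSO}

SC:no TSO:no PSO:yes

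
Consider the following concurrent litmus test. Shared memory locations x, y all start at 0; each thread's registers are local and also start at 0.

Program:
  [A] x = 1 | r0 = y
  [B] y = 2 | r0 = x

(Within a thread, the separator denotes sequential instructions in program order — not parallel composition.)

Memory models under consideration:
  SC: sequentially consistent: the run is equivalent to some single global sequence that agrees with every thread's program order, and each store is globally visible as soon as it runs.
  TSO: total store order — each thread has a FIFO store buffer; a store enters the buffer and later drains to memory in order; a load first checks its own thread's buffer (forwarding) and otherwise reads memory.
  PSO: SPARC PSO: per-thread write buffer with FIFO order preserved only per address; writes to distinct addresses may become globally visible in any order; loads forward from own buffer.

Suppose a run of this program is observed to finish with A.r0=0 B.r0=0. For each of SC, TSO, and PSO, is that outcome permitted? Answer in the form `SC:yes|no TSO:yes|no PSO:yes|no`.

outcome vector order: (A.r0,B.r0)
[SC] allowed = {<0 1> <2 0> <2 1>}
[TSO] allowed = {<0 0> <0 1> <2 0> <2 1>}
[PSO] allowed = {<0 0> <0 1> <2 0> <2 1>}
target <0 0> ∈ {TSO,PSO}

SC:no TSO:yes PSO:yes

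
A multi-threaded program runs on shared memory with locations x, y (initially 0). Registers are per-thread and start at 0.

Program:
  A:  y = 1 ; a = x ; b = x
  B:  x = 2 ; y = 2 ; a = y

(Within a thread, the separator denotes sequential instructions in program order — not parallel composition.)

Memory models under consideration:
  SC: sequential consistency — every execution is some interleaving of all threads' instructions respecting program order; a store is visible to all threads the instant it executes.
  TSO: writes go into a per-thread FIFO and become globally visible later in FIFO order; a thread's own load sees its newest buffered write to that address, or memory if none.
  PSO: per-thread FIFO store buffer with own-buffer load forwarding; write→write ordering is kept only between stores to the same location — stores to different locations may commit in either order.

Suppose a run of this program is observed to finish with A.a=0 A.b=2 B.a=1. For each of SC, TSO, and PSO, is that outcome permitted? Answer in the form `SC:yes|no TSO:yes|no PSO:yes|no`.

outcome vector order: (A.a,A.b,B.a)
under SC → 0/0/2; 0/2/2; 2/2/1; 2/2/2
under TSO → 0/0/1; 0/0/2; 0/2/1; 0/2/2; 2/2/1; 2/2/2
under PSO → 0/0/1; 0/0/2; 0/2/1; 0/2/2; 2/2/1; 2/2/2
target 0/2/1 ∈ {TSO,PSO}

SC:no TSO:yes PSO:yes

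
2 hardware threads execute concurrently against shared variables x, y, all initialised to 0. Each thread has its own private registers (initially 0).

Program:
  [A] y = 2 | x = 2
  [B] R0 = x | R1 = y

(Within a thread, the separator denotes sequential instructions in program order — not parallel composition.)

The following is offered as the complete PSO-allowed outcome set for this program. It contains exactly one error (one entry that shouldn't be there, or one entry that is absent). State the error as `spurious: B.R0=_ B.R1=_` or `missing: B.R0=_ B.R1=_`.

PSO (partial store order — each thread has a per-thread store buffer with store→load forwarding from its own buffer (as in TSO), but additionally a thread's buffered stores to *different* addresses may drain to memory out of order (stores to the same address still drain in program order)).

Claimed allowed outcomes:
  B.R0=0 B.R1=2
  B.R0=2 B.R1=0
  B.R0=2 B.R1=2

outcome vector order: (B.R0,B.R1)
PSO: 4 outcomes — {<0 0> <0 2> <2 0> <2 2>}
PSO∖claimed = {<0 0>}

missing: B.R0=0 B.R1=0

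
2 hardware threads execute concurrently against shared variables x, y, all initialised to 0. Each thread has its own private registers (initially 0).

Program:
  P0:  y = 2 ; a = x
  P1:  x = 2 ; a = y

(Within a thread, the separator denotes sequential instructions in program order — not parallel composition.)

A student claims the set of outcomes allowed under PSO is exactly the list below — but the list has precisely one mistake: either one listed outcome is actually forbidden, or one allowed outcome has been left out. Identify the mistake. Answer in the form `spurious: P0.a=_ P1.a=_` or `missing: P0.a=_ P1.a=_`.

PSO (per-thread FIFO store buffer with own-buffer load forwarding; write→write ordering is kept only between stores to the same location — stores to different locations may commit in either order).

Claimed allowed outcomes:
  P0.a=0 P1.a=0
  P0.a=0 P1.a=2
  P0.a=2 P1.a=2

missing: P0.a=2 P1.a=0

outcome vector order: (P0.a,P1.a)
PSO (4): <0 0>, <0 2>, <2 0>, <2 2>
PSO∖claimed = {<2 0>}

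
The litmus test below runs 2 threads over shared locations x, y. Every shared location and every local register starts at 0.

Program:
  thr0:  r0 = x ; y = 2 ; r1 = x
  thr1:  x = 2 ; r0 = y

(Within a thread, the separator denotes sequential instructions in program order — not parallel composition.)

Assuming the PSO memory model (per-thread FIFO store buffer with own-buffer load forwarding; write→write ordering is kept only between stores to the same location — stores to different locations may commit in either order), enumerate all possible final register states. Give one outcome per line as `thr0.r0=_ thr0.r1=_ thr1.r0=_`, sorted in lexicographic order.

thr0.r0=0 thr0.r1=0 thr1.r0=0
thr0.r0=0 thr0.r1=0 thr1.r0=2
thr0.r0=0 thr0.r1=2 thr1.r0=0
thr0.r0=0 thr0.r1=2 thr1.r0=2
thr0.r0=2 thr0.r1=2 thr1.r0=0
thr0.r0=2 thr0.r1=2 thr1.r0=2

outcome vector order: (thr0.r0,thr0.r1,thr1.r0)
|PSO outcomes| = 6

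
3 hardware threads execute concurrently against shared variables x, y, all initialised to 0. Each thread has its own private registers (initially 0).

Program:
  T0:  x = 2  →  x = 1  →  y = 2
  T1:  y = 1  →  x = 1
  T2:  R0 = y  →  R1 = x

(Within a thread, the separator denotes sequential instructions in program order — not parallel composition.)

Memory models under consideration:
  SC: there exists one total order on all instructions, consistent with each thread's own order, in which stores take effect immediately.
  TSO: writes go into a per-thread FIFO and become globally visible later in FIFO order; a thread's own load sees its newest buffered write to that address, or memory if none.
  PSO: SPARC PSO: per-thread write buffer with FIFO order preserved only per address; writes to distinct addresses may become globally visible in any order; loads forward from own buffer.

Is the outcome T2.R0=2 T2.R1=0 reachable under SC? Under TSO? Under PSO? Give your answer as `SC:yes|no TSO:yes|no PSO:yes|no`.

SC:no TSO:no PSO:yes

outcome vector order: (T2.R0,T2.R1)
SC (7): <0 0>, <0 1>, <0 2>, <1 0>, <1 1>, <1 2>, <2 1>
TSO (7): <0 0>, <0 1>, <0 2>, <1 0>, <1 1>, <1 2>, <2 1>
PSO (9): <0 0>, <0 1>, <0 2>, <1 0>, <1 1>, <1 2>, <2 0>, <2 1>, <2 2>
target <2 0> ∈ {PSO}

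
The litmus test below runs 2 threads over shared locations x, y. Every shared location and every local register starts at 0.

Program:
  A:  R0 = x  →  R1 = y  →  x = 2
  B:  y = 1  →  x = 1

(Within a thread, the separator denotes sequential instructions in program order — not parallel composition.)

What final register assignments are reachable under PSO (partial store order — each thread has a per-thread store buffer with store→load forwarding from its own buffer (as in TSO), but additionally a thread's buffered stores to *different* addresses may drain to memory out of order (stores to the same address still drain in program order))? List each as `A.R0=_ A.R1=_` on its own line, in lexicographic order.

A.R0=0 A.R1=0
A.R0=0 A.R1=1
A.R0=1 A.R1=0
A.R0=1 A.R1=1

outcome vector order: (A.R0,A.R1)
|PSO outcomes| = 4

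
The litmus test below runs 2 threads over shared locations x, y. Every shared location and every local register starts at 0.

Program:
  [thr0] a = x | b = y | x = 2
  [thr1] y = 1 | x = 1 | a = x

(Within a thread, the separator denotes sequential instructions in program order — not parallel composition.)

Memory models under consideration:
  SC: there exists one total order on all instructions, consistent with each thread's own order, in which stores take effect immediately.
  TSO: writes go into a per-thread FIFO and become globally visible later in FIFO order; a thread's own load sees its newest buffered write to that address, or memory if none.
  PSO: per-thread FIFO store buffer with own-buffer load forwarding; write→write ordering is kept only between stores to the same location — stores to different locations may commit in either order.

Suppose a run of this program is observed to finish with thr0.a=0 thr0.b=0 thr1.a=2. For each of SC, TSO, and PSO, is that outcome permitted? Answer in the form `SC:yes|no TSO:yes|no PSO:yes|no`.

outcome vector order: (thr0.a,thr0.b,thr1.a)
[SC] allowed = {001, 002, 011, 012, 111, 112}
[TSO] allowed = {001, 002, 011, 012, 111, 112}
[PSO] allowed = {001, 002, 011, 012, 101, 102, 111, 112}
target 002 ∈ {SC,TSO,PSO}

SC:yes TSO:yes PSO:yes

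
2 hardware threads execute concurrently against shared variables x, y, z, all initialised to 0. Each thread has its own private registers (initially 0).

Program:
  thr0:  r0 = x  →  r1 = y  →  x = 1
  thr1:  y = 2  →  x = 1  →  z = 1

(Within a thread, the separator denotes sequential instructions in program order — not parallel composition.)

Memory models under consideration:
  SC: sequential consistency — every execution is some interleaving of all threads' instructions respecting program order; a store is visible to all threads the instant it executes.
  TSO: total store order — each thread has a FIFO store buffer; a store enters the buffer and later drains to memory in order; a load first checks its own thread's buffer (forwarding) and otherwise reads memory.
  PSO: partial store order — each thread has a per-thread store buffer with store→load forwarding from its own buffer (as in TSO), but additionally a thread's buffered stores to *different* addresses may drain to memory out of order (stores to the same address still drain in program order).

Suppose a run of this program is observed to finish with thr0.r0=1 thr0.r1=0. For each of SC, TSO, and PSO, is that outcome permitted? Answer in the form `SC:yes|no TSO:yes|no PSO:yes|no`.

SC:no TSO:no PSO:yes

outcome vector order: (thr0.r0,thr0.r1)
[SC] allowed = {0/0; 0/2; 1/2}
[TSO] allowed = {0/0; 0/2; 1/2}
[PSO] allowed = {0/0; 0/2; 1/0; 1/2}
target 1/0 ∈ {PSO}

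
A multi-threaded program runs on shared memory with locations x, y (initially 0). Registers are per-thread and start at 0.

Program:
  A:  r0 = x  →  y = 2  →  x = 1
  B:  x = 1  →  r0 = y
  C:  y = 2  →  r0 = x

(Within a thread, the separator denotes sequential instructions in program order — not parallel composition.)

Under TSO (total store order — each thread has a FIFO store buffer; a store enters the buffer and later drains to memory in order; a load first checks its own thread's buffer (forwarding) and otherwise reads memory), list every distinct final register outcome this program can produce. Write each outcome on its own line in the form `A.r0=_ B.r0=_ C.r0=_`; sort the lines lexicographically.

outcome vector order: (A.r0,B.r0,C.r0)
|TSO outcomes| = 8

A.r0=0 B.r0=0 C.r0=0
A.r0=0 B.r0=0 C.r0=1
A.r0=0 B.r0=2 C.r0=0
A.r0=0 B.r0=2 C.r0=1
A.r0=1 B.r0=0 C.r0=0
A.r0=1 B.r0=0 C.r0=1
A.r0=1 B.r0=2 C.r0=0
A.r0=1 B.r0=2 C.r0=1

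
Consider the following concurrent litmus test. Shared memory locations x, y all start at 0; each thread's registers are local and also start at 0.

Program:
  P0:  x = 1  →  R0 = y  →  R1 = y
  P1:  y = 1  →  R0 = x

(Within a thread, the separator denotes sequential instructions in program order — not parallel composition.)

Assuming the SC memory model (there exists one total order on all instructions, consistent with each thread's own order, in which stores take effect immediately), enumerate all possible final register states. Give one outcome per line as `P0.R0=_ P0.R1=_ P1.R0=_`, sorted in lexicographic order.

P0.R0=0 P0.R1=0 P1.R0=1
P0.R0=0 P0.R1=1 P1.R0=1
P0.R0=1 P0.R1=1 P1.R0=0
P0.R0=1 P0.R1=1 P1.R0=1

outcome vector order: (P0.R0,P0.R1,P1.R0)
|SC outcomes| = 4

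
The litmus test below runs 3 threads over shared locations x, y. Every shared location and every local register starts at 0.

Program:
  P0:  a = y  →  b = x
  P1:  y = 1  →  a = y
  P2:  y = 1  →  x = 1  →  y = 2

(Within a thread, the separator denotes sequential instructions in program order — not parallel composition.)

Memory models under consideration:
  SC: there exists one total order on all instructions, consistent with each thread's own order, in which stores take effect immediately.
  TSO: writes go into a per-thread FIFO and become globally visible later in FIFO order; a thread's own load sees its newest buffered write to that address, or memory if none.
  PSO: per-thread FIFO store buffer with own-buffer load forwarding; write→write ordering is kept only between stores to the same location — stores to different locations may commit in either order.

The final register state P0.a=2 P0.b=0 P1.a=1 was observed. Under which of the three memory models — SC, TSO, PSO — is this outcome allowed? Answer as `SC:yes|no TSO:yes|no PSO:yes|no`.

outcome vector order: (P0.a,P0.b,P1.a)
SC (10): <0 0 1>, <0 0 2>, <0 1 1>, <0 1 2>, <1 0 1>, <1 0 2>, <1 1 1>, <1 1 2>, <2 1 1>, <2 1 2>
TSO (10): <0 0 1>, <0 0 2>, <0 1 1>, <0 1 2>, <1 0 1>, <1 0 2>, <1 1 1>, <1 1 2>, <2 1 1>, <2 1 2>
PSO (12): <0 0 1>, <0 0 2>, <0 1 1>, <0 1 2>, <1 0 1>, <1 0 2>, <1 1 1>, <1 1 2>, <2 0 1>, <2 0 2>, <2 1 1>, <2 1 2>
target <2 0 1> ∈ {PSO}

SC:no TSO:no PSO:yes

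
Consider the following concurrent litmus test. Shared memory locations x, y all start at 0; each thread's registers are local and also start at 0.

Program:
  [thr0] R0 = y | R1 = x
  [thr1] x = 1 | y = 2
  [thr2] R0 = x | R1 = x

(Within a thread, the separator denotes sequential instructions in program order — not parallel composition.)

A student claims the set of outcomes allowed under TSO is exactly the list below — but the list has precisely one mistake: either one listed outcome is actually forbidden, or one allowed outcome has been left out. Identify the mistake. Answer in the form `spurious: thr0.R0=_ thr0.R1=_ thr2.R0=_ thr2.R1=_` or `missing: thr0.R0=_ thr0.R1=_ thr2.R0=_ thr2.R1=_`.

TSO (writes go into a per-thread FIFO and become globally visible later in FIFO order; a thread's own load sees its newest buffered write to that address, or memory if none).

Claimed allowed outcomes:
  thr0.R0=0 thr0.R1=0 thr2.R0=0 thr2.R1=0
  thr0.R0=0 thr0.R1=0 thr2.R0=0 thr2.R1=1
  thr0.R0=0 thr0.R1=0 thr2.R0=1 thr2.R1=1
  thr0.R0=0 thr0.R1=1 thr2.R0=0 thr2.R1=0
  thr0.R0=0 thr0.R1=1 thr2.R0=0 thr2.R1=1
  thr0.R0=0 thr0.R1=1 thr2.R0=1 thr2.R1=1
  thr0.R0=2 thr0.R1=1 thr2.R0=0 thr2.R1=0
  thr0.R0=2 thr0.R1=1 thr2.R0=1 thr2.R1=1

missing: thr0.R0=2 thr0.R1=1 thr2.R0=0 thr2.R1=1

outcome vector order: (thr0.R0,thr0.R1,thr2.R0,thr2.R1)
under TSO → 0/0/0/0 0/0/0/1 0/0/1/1 0/1/0/0 0/1/0/1 0/1/1/1 2/1/0/0 2/1/0/1 2/1/1/1
TSO∖claimed = {2/1/0/1}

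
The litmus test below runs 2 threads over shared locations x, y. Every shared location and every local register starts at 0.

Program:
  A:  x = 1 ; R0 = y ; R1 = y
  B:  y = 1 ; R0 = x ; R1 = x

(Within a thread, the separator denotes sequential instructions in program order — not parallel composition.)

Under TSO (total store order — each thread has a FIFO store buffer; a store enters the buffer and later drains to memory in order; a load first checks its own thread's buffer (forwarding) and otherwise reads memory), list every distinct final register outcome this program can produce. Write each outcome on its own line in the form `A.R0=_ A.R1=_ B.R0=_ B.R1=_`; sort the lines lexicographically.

outcome vector order: (A.R0,A.R1,B.R0,B.R1)
|TSO outcomes| = 9

A.R0=0 A.R1=0 B.R0=0 B.R1=0
A.R0=0 A.R1=0 B.R0=0 B.R1=1
A.R0=0 A.R1=0 B.R0=1 B.R1=1
A.R0=0 A.R1=1 B.R0=0 B.R1=0
A.R0=0 A.R1=1 B.R0=0 B.R1=1
A.R0=0 A.R1=1 B.R0=1 B.R1=1
A.R0=1 A.R1=1 B.R0=0 B.R1=0
A.R0=1 A.R1=1 B.R0=0 B.R1=1
A.R0=1 A.R1=1 B.R0=1 B.R1=1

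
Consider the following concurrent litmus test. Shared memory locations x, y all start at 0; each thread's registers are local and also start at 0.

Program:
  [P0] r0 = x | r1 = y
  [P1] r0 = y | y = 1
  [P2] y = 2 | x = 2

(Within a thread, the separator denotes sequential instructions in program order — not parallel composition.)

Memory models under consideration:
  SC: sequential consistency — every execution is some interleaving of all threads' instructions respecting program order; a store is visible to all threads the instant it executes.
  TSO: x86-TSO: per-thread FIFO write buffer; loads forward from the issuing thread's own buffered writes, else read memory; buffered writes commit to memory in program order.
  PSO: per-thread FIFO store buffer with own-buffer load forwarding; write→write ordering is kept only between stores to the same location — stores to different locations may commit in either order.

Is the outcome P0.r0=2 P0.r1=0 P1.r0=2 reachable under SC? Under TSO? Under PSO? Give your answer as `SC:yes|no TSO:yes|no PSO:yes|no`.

outcome vector order: (P0.r0,P0.r1,P1.r0)
[SC] allowed = {000, 002, 010, 012, 020, 022, 210, 212, 220, 222}
[TSO] allowed = {000, 002, 010, 012, 020, 022, 210, 212, 220, 222}
[PSO] allowed = {000, 002, 010, 012, 020, 022, 200, 202, 210, 212, 220, 222}
target 202 ∈ {PSO}

SC:no TSO:no PSO:yes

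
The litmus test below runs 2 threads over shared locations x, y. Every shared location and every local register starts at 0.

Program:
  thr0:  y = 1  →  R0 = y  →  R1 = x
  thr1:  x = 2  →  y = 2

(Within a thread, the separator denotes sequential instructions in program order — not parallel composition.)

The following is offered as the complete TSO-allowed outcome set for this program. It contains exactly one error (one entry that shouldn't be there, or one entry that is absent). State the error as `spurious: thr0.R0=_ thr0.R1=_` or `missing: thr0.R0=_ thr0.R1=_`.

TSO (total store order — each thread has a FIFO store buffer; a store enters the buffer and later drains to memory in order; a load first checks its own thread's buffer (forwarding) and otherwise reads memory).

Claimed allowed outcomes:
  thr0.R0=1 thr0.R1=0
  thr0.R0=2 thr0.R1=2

missing: thr0.R0=1 thr0.R1=2

outcome vector order: (thr0.R0,thr0.R1)
TSO (3): (1,0), (1,2), (2,2)
TSO∖claimed = {(1,2)}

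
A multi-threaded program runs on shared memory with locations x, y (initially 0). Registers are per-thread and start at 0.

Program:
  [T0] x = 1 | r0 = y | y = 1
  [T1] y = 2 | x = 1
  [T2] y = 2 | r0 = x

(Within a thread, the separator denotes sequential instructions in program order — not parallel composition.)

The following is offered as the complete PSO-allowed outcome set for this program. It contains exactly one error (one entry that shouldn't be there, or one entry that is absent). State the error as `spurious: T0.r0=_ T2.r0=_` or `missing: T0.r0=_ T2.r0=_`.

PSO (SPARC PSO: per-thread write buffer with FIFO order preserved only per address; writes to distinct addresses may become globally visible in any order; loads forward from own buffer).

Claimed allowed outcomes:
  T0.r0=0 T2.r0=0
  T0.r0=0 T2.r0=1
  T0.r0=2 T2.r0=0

missing: T0.r0=2 T2.r0=1

outcome vector order: (T0.r0,T2.r0)
[PSO] allowed = {(0,0) (0,1) (2,0) (2,1)}
PSO∖claimed = {(2,1)}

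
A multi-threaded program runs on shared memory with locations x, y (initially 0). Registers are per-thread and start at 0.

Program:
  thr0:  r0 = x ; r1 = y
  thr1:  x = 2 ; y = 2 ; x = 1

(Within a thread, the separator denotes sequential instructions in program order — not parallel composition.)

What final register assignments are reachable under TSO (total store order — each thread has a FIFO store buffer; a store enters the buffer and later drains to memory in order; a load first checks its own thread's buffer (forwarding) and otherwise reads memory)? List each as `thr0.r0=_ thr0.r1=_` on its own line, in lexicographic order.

outcome vector order: (thr0.r0,thr0.r1)
|TSO outcomes| = 5

thr0.r0=0 thr0.r1=0
thr0.r0=0 thr0.r1=2
thr0.r0=1 thr0.r1=2
thr0.r0=2 thr0.r1=0
thr0.r0=2 thr0.r1=2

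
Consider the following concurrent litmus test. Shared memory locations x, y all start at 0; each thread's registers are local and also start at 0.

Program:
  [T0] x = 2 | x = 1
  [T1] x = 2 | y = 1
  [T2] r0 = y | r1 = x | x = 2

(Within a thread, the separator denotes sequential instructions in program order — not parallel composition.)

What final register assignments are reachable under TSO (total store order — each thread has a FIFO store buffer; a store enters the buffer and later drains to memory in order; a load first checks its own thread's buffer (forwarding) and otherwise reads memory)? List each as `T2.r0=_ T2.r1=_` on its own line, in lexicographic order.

T2.r0=0 T2.r1=0
T2.r0=0 T2.r1=1
T2.r0=0 T2.r1=2
T2.r0=1 T2.r1=1
T2.r0=1 T2.r1=2

outcome vector order: (T2.r0,T2.r1)
|TSO outcomes| = 5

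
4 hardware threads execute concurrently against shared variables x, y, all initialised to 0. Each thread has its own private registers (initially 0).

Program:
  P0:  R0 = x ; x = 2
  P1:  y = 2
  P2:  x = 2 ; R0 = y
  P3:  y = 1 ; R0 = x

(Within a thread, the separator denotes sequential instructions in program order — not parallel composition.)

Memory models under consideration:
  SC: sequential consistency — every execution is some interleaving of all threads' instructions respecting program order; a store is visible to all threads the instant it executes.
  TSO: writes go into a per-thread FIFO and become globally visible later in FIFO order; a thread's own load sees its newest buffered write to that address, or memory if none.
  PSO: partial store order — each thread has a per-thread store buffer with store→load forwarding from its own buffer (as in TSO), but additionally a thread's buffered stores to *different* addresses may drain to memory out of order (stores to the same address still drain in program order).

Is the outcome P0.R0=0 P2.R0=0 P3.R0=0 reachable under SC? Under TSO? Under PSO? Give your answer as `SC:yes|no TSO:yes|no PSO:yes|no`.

SC:no TSO:yes PSO:yes

outcome vector order: (P0.R0,P2.R0,P3.R0)
SC: 10 outcomes — {(0,0,2), (0,1,0), (0,1,2), (0,2,0), (0,2,2), (2,0,2), (2,1,0), (2,1,2), (2,2,0), (2,2,2)}
TSO: 12 outcomes — {(0,0,0), (0,0,2), (0,1,0), (0,1,2), (0,2,0), (0,2,2), (2,0,0), (2,0,2), (2,1,0), (2,1,2), (2,2,0), (2,2,2)}
PSO: 12 outcomes — {(0,0,0), (0,0,2), (0,1,0), (0,1,2), (0,2,0), (0,2,2), (2,0,0), (2,0,2), (2,1,0), (2,1,2), (2,2,0), (2,2,2)}
target (0,0,0) ∈ {TSO,PSO}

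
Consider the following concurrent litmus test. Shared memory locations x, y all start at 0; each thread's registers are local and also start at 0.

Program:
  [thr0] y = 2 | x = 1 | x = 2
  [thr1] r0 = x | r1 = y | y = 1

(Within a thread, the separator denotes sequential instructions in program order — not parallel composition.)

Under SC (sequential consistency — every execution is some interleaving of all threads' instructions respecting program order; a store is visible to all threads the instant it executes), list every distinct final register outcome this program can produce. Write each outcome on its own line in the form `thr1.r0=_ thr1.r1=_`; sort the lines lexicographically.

outcome vector order: (thr1.r0,thr1.r1)
|SC outcomes| = 4

thr1.r0=0 thr1.r1=0
thr1.r0=0 thr1.r1=2
thr1.r0=1 thr1.r1=2
thr1.r0=2 thr1.r1=2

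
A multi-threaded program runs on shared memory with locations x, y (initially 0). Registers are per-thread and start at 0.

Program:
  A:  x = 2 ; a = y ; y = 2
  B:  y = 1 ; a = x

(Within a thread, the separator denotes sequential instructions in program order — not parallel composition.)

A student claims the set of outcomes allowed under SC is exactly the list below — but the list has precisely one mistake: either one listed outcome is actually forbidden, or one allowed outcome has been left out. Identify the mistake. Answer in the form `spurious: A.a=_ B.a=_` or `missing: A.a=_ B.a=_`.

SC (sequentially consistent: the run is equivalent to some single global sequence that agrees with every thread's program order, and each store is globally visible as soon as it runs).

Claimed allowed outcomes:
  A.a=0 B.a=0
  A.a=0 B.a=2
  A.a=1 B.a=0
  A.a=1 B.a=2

spurious: A.a=0 B.a=0

outcome vector order: (A.a,B.a)
[SC] allowed = {(0,2); (1,0); (1,2)}
claimed∖SC = {(0,0)}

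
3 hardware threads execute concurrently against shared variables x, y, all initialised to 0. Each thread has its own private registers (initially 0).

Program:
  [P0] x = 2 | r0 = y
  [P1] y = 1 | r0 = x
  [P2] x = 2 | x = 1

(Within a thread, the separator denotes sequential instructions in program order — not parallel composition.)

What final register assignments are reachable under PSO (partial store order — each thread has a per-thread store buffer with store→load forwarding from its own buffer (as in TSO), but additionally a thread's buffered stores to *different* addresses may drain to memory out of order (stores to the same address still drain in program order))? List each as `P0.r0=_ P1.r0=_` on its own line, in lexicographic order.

P0.r0=0 P1.r0=0
P0.r0=0 P1.r0=1
P0.r0=0 P1.r0=2
P0.r0=1 P1.r0=0
P0.r0=1 P1.r0=1
P0.r0=1 P1.r0=2

outcome vector order: (P0.r0,P1.r0)
|PSO outcomes| = 6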